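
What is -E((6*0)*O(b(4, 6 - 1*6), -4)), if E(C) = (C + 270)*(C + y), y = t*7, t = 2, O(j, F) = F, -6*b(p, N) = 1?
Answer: -3780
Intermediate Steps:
b(p, N) = -⅙ (b(p, N) = -⅙*1 = -⅙)
y = 14 (y = 2*7 = 14)
E(C) = (14 + C)*(270 + C) (E(C) = (C + 270)*(C + 14) = (270 + C)*(14 + C) = (14 + C)*(270 + C))
-E((6*0)*O(b(4, 6 - 1*6), -4)) = -(3780 + ((6*0)*(-4))² + 284*((6*0)*(-4))) = -(3780 + (0*(-4))² + 284*(0*(-4))) = -(3780 + 0² + 284*0) = -(3780 + 0 + 0) = -1*3780 = -3780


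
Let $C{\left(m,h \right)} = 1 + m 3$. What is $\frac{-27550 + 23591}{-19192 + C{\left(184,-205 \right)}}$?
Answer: $\frac{3959}{18639} \approx 0.2124$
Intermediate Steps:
$C{\left(m,h \right)} = 1 + 3 m$
$\frac{-27550 + 23591}{-19192 + C{\left(184,-205 \right)}} = \frac{-27550 + 23591}{-19192 + \left(1 + 3 \cdot 184\right)} = - \frac{3959}{-19192 + \left(1 + 552\right)} = - \frac{3959}{-19192 + 553} = - \frac{3959}{-18639} = \left(-3959\right) \left(- \frac{1}{18639}\right) = \frac{3959}{18639}$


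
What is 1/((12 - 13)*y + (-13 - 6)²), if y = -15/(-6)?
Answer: 2/717 ≈ 0.0027894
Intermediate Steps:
y = 5/2 (y = -15*(-⅙) = 5/2 ≈ 2.5000)
1/((12 - 13)*y + (-13 - 6)²) = 1/((12 - 13)*(5/2) + (-13 - 6)²) = 1/(-1*5/2 + (-19)²) = 1/(-5/2 + 361) = 1/(717/2) = 2/717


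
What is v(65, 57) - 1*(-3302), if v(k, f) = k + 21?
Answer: 3388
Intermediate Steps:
v(k, f) = 21 + k
v(65, 57) - 1*(-3302) = (21 + 65) - 1*(-3302) = 86 + 3302 = 3388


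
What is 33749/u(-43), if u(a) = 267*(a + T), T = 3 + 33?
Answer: -33749/1869 ≈ -18.057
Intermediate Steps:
T = 36
u(a) = 9612 + 267*a (u(a) = 267*(a + 36) = 267*(36 + a) = 9612 + 267*a)
33749/u(-43) = 33749/(9612 + 267*(-43)) = 33749/(9612 - 11481) = 33749/(-1869) = 33749*(-1/1869) = -33749/1869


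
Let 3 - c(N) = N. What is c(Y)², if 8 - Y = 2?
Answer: 9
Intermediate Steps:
Y = 6 (Y = 8 - 1*2 = 8 - 2 = 6)
c(N) = 3 - N
c(Y)² = (3 - 1*6)² = (3 - 6)² = (-3)² = 9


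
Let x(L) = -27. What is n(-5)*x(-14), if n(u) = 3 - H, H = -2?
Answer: -135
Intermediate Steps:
n(u) = 5 (n(u) = 3 - 1*(-2) = 3 + 2 = 5)
n(-5)*x(-14) = 5*(-27) = -135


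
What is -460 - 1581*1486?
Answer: -2349826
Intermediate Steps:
-460 - 1581*1486 = -460 - 2349366 = -2349826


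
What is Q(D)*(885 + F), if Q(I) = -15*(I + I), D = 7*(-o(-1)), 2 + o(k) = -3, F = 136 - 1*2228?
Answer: 1267350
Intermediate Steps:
F = -2092 (F = 136 - 2228 = -2092)
o(k) = -5 (o(k) = -2 - 3 = -5)
D = 35 (D = 7*(-1*(-5)) = 7*5 = 35)
Q(I) = -30*I
Q(D)*(885 + F) = (-30*35)*(885 - 2092) = -1050*(-1207) = 1267350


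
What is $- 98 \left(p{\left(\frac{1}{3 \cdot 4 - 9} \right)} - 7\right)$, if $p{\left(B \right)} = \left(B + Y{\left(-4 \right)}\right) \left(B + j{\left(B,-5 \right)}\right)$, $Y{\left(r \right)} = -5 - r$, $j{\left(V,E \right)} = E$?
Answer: $\frac{3430}{9} \approx 381.11$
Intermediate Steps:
$p{\left(B \right)} = \left(-1 + B\right) \left(-5 + B\right)$ ($p{\left(B \right)} = \left(B - 1\right) \left(B - 5\right) = \left(B + \left(-5 + 4\right)\right) \left(-5 + B\right) = \left(B - 1\right) \left(-5 + B\right) = \left(-1 + B\right) \left(-5 + B\right)$)
$- 98 \left(p{\left(\frac{1}{3 \cdot 4 - 9} \right)} - 7\right) = - 98 \left(\left(5 + \left(\frac{1}{3 \cdot 4 - 9}\right)^{2} - \frac{6}{3 \cdot 4 - 9}\right) - 7\right) = - 98 \left(\left(5 + \left(\frac{1}{12 - 9}\right)^{2} - \frac{6}{12 - 9}\right) - 7\right) = - 98 \left(\left(5 + \left(\frac{1}{3}\right)^{2} - \frac{6}{3}\right) - 7\right) = - 98 \left(\left(5 + \left(\frac{1}{3}\right)^{2} - 2\right) - 7\right) = - 98 \left(\left(5 + \frac{1}{9} - 2\right) - 7\right) = - 98 \left(\frac{28}{9} - 7\right) = \left(-98\right) \left(- \frac{35}{9}\right) = \frac{3430}{9}$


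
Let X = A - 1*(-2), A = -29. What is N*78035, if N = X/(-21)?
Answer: 702315/7 ≈ 1.0033e+5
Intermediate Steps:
X = -27 (X = -29 - 1*(-2) = -29 + 2 = -27)
N = 9/7 (N = -27/(-21) = -27*(-1/21) = 9/7 ≈ 1.2857)
N*78035 = (9/7)*78035 = 702315/7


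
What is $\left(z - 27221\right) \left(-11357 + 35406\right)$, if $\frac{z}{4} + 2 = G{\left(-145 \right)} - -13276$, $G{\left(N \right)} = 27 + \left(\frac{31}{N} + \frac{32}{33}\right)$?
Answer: $\frac{2990327765027}{4785} \approx 6.2494 \cdot 10^{8}$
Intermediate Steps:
$G{\left(N \right)} = \frac{923}{33} + \frac{31}{N}$ ($G{\left(N \right)} = 27 + \left(\frac{31}{N} + 32 \cdot \frac{1}{33}\right) = 27 + \left(\frac{31}{N} + \frac{32}{33}\right) = 27 + \left(\frac{32}{33} + \frac{31}{N}\right) = \frac{923}{33} + \frac{31}{N}$)
$z = \frac{254595608}{4785}$ ($z = -8 + 4 \left(\left(\frac{923}{33} + \frac{31}{-145}\right) - -13276\right) = -8 + 4 \left(\left(\frac{923}{33} + 31 \left(- \frac{1}{145}\right)\right) + 13276\right) = -8 + 4 \left(\left(\frac{923}{33} - \frac{31}{145}\right) + 13276\right) = -8 + 4 \left(\frac{132812}{4785} + 13276\right) = -8 + 4 \cdot \frac{63658472}{4785} = -8 + \frac{254633888}{4785} = \frac{254595608}{4785} \approx 53207.0$)
$\left(z - 27221\right) \left(-11357 + 35406\right) = \left(\frac{254595608}{4785} - 27221\right) \left(-11357 + 35406\right) = \frac{124343123}{4785} \cdot 24049 = \frac{2990327765027}{4785}$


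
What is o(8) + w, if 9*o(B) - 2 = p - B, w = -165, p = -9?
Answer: -500/3 ≈ -166.67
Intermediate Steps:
o(B) = -7/9 - B/9 (o(B) = 2/9 + (-9 - B)/9 = 2/9 + (-1 - B/9) = -7/9 - B/9)
o(8) + w = (-7/9 - ⅑*8) - 165 = (-7/9 - 8/9) - 165 = -5/3 - 165 = -500/3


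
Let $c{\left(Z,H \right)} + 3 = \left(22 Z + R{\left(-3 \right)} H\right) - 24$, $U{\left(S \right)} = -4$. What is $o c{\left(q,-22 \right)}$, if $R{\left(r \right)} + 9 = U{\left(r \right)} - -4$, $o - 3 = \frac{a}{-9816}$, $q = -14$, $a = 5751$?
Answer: $- \frac{1082163}{3272} \approx -330.73$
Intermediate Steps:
$o = \frac{7899}{3272}$ ($o = 3 + \frac{5751}{-9816} = 3 + 5751 \left(- \frac{1}{9816}\right) = 3 - \frac{1917}{3272} = \frac{7899}{3272} \approx 2.4141$)
$R{\left(r \right)} = -9$ ($R{\left(r \right)} = -9 - 0 = -9 + \left(-4 + 4\right) = -9 + 0 = -9$)
$c{\left(Z,H \right)} = -27 - 9 H + 22 Z$ ($c{\left(Z,H \right)} = -3 - \left(24 - 22 Z + 9 H\right) = -27 - 9 H + 22 Z$)
$o c{\left(q,-22 \right)} = \frac{7899 \left(-27 - -198 + 22 \left(-14\right)\right)}{3272} = \frac{7899 \left(-27 + 198 - 308\right)}{3272} = \frac{7899}{3272} \left(-137\right) = - \frac{1082163}{3272}$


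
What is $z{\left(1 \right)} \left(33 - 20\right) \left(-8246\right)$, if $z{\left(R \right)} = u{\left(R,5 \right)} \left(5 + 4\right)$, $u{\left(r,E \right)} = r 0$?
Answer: $0$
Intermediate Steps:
$u{\left(r,E \right)} = 0$
$z{\left(R \right)} = 0$ ($z{\left(R \right)} = 0 \left(5 + 4\right) = 0 \cdot 9 = 0$)
$z{\left(1 \right)} \left(33 - 20\right) \left(-8246\right) = 0 \left(33 - 20\right) \left(-8246\right) = 0 \cdot 13 \left(-8246\right) = 0 \left(-8246\right) = 0$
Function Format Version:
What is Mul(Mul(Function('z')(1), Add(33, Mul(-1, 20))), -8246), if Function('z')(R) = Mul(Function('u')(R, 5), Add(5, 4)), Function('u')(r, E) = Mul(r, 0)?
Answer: 0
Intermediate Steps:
Function('u')(r, E) = 0
Function('z')(R) = 0 (Function('z')(R) = Mul(0, Add(5, 4)) = Mul(0, 9) = 0)
Mul(Mul(Function('z')(1), Add(33, Mul(-1, 20))), -8246) = Mul(Mul(0, Add(33, Mul(-1, 20))), -8246) = Mul(Mul(0, Add(33, -20)), -8246) = Mul(Mul(0, 13), -8246) = Mul(0, -8246) = 0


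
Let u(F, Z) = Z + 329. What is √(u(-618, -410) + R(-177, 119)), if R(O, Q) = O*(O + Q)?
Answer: √10185 ≈ 100.92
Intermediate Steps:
u(F, Z) = 329 + Z
√(u(-618, -410) + R(-177, 119)) = √((329 - 410) - 177*(-177 + 119)) = √(-81 - 177*(-58)) = √(-81 + 10266) = √10185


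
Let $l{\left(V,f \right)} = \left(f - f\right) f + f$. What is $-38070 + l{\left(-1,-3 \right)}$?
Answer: $-38073$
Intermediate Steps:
$l{\left(V,f \right)} = f$ ($l{\left(V,f \right)} = 0 f + f = 0 + f = f$)
$-38070 + l{\left(-1,-3 \right)} = -38070 - 3 = -38073$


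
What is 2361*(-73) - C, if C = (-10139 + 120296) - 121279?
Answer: -161231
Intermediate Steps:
C = -11122 (C = 110157 - 121279 = -11122)
2361*(-73) - C = 2361*(-73) - 1*(-11122) = -172353 + 11122 = -161231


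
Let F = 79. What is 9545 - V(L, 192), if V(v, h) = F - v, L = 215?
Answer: 9681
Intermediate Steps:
V(v, h) = 79 - v
9545 - V(L, 192) = 9545 - (79 - 1*215) = 9545 - (79 - 215) = 9545 - 1*(-136) = 9545 + 136 = 9681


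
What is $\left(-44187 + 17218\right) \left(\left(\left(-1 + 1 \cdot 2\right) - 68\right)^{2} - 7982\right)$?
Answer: $94202717$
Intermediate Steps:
$\left(-44187 + 17218\right) \left(\left(\left(-1 + 1 \cdot 2\right) - 68\right)^{2} - 7982\right) = - 26969 \left(\left(\left(-1 + 2\right) - 68\right)^{2} - 7982\right) = - 26969 \left(\left(1 - 68\right)^{2} - 7982\right) = - 26969 \left(\left(-67\right)^{2} - 7982\right) = - 26969 \left(4489 - 7982\right) = \left(-26969\right) \left(-3493\right) = 94202717$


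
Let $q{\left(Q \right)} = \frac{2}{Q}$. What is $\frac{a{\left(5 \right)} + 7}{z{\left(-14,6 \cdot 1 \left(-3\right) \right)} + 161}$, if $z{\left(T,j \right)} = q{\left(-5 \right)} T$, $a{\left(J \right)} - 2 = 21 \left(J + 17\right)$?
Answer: $\frac{2355}{833} \approx 2.8271$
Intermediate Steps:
$a{\left(J \right)} = 359 + 21 J$ ($a{\left(J \right)} = 2 + 21 \left(J + 17\right) = 2 + 21 \left(17 + J\right) = 2 + \left(357 + 21 J\right) = 359 + 21 J$)
$z{\left(T,j \right)} = - \frac{2 T}{5}$ ($z{\left(T,j \right)} = \frac{2}{-5} T = 2 \left(- \frac{1}{5}\right) T = - \frac{2 T}{5}$)
$\frac{a{\left(5 \right)} + 7}{z{\left(-14,6 \cdot 1 \left(-3\right) \right)} + 161} = \frac{\left(359 + 21 \cdot 5\right) + 7}{\left(- \frac{2}{5}\right) \left(-14\right) + 161} = \frac{\left(359 + 105\right) + 7}{\frac{28}{5} + 161} = \frac{464 + 7}{\frac{833}{5}} = 471 \cdot \frac{5}{833} = \frac{2355}{833}$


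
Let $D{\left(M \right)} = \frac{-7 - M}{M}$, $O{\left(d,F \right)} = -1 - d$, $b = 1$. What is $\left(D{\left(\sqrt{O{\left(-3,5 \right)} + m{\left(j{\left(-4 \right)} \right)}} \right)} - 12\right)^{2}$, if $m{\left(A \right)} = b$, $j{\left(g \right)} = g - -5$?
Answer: $\frac{556}{3} + \frac{182 \sqrt{3}}{3} \approx 290.41$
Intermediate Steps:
$j{\left(g \right)} = 5 + g$ ($j{\left(g \right)} = g + 5 = 5 + g$)
$m{\left(A \right)} = 1$
$D{\left(M \right)} = \frac{-7 - M}{M}$
$\left(D{\left(\sqrt{O{\left(-3,5 \right)} + m{\left(j{\left(-4 \right)} \right)}} \right)} - 12\right)^{2} = \left(\frac{-7 - \sqrt{\left(-1 - -3\right) + 1}}{\sqrt{\left(-1 - -3\right) + 1}} - 12\right)^{2} = \left(\frac{-7 - \sqrt{\left(-1 + 3\right) + 1}}{\sqrt{\left(-1 + 3\right) + 1}} - 12\right)^{2} = \left(\frac{-7 - \sqrt{2 + 1}}{\sqrt{2 + 1}} - 12\right)^{2} = \left(\frac{-7 - \sqrt{3}}{\sqrt{3}} - 12\right)^{2} = \left(\frac{\sqrt{3}}{3} \left(-7 - \sqrt{3}\right) - 12\right)^{2} = \left(\frac{\sqrt{3} \left(-7 - \sqrt{3}\right)}{3} - 12\right)^{2} = \left(-12 + \frac{\sqrt{3} \left(-7 - \sqrt{3}\right)}{3}\right)^{2}$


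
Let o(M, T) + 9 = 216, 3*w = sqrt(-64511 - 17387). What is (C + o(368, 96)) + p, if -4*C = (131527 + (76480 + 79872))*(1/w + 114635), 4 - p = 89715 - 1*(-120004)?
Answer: -33001847197/4 + 863637*I*sqrt(81898)/327592 ≈ -8.2505e+9 + 754.46*I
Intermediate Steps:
w = I*sqrt(81898)/3 (w = sqrt(-64511 - 17387)/3 = sqrt(-81898)/3 = (I*sqrt(81898))/3 = I*sqrt(81898)/3 ≈ 95.393*I)
o(M, T) = 207 (o(M, T) = -9 + 216 = 207)
p = -209715 (p = 4 - (89715 - 1*(-120004)) = 4 - (89715 + 120004) = 4 - 1*209719 = 4 - 209719 = -209715)
C = -33001009165/4 + 863637*I*sqrt(81898)/327592 (C = -(131527 + (76480 + 79872))*(1/(I*sqrt(81898)/3) + 114635)/4 = -(131527 + 156352)*(-3*I*sqrt(81898)/81898 + 114635)/4 = -287879*(114635 - 3*I*sqrt(81898)/81898)/4 = -(33001009165 - 863637*I*sqrt(81898)/81898)/4 = -33001009165/4 + 863637*I*sqrt(81898)/327592 ≈ -8.2503e+9 + 754.46*I)
(C + o(368, 96)) + p = ((-33001009165/4 + 863637*I*sqrt(81898)/327592) + 207) - 209715 = (-33001008337/4 + 863637*I*sqrt(81898)/327592) - 209715 = -33001847197/4 + 863637*I*sqrt(81898)/327592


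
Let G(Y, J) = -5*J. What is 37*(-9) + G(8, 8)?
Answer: -373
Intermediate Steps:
37*(-9) + G(8, 8) = 37*(-9) - 5*8 = -333 - 40 = -373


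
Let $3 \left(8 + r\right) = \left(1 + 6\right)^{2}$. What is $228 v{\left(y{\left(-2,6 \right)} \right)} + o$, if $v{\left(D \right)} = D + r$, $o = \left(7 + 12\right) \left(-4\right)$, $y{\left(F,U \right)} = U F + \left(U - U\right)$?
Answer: $-912$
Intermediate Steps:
$y{\left(F,U \right)} = F U$ ($y{\left(F,U \right)} = F U + 0 = F U$)
$r = \frac{25}{3}$ ($r = -8 + \frac{\left(1 + 6\right)^{2}}{3} = -8 + \frac{7^{2}}{3} = -8 + \frac{1}{3} \cdot 49 = -8 + \frac{49}{3} = \frac{25}{3} \approx 8.3333$)
$o = -76$ ($o = 19 \left(-4\right) = -76$)
$v{\left(D \right)} = \frac{25}{3} + D$ ($v{\left(D \right)} = D + \frac{25}{3} = \frac{25}{3} + D$)
$228 v{\left(y{\left(-2,6 \right)} \right)} + o = 228 \left(\frac{25}{3} - 12\right) - 76 = 228 \left(- \frac{11}{3}\right) - 76 = -836 - 76 = -912$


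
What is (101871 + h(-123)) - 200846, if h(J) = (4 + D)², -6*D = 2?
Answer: -890654/9 ≈ -98962.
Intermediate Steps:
D = -⅓ (D = -⅙*2 = -⅓ ≈ -0.33333)
h(J) = 121/9 (h(J) = (4 - ⅓)² = (11/3)² = 121/9)
(101871 + h(-123)) - 200846 = (101871 + 121/9) - 200846 = 916960/9 - 200846 = -890654/9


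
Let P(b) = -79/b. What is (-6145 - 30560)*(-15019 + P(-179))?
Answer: 98674859010/179 ≈ 5.5126e+8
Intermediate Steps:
(-6145 - 30560)*(-15019 + P(-179)) = (-6145 - 30560)*(-15019 - 79/(-179)) = -36705*(-15019 - 79*(-1/179)) = -36705*(-15019 + 79/179) = -36705*(-2688322/179) = 98674859010/179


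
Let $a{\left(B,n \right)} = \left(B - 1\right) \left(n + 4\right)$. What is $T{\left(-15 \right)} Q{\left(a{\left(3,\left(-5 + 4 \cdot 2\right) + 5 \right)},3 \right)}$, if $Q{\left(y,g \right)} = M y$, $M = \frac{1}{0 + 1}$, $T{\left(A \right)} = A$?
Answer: $-360$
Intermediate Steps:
$M = 1$ ($M = 1^{-1} = 1$)
$a{\left(B,n \right)} = \left(-1 + B\right) \left(4 + n\right)$
$Q{\left(y,g \right)} = y$ ($Q{\left(y,g \right)} = 1 y = y$)
$T{\left(-15 \right)} Q{\left(a{\left(3,\left(-5 + 4 \cdot 2\right) + 5 \right)},3 \right)} = - 15 \left(-4 - \left(\left(-5 + 4 \cdot 2\right) + 5\right) + 4 \cdot 3 + 3 \left(\left(-5 + 4 \cdot 2\right) + 5\right)\right) = - 15 \left(-4 - \left(\left(-5 + 8\right) + 5\right) + 12 + 3 \left(\left(-5 + 8\right) + 5\right)\right) = - 15 \left(-4 - \left(3 + 5\right) + 12 + 3 \left(3 + 5\right)\right) = - 15 \left(-4 - 8 + 12 + 3 \cdot 8\right) = - 15 \left(-4 - 8 + 12 + 24\right) = \left(-15\right) 24 = -360$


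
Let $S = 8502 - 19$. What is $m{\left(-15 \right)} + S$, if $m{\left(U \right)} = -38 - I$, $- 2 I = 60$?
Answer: $8475$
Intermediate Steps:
$I = -30$ ($I = \left(- \frac{1}{2}\right) 60 = -30$)
$m{\left(U \right)} = -8$ ($m{\left(U \right)} = -38 - -30 = -38 + 30 = -8$)
$S = 8483$
$m{\left(-15 \right)} + S = -8 + 8483 = 8475$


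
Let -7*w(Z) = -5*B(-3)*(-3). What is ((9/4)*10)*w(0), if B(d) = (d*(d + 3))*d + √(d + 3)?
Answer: 0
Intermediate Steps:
B(d) = √(3 + d) + d²*(3 + d) (B(d) = (d*(3 + d))*d + √(3 + d) = d²*(3 + d) + √(3 + d) = √(3 + d) + d²*(3 + d))
w(Z) = 0 (w(Z) = -(-5*((-3)³ + √(3 - 3) + 3*(-3)²))*(-3)/7 = -(-5*(-27 + √0 + 3*9))*(-3)/7 = -(-5*(-27 + 0 + 27))*(-3)/7 = -(-5*0)*(-3)/7 = -0*(-3) = -⅐*0 = 0)
((9/4)*10)*w(0) = ((9/4)*10)*0 = (45/2)*0 = 0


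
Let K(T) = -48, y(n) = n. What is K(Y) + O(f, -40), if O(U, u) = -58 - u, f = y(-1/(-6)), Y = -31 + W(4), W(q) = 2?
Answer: -66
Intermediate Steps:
Y = -29 (Y = -31 + 2 = -29)
f = ⅙ (f = -1/(-6) = -1*(-⅙) = ⅙ ≈ 0.16667)
K(Y) + O(f, -40) = -48 + (-58 - 1*(-40)) = -48 + (-58 + 40) = -48 - 18 = -66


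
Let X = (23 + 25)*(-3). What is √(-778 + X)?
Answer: I*√922 ≈ 30.364*I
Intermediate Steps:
X = -144 (X = 48*(-3) = -144)
√(-778 + X) = √(-778 - 144) = √(-922) = I*√922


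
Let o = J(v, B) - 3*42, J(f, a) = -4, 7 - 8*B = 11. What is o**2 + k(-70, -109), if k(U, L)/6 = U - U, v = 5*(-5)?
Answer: 16900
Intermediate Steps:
B = -1/2 (B = 7/8 - 1/8*11 = 7/8 - 11/8 = -1/2 ≈ -0.50000)
v = -25
k(U, L) = 0 (k(U, L) = 6*(U - U) = 6*0 = 0)
o = -130 (o = -4 - 3*42 = -4 - 126 = -130)
o**2 + k(-70, -109) = (-130)**2 + 0 = 16900 + 0 = 16900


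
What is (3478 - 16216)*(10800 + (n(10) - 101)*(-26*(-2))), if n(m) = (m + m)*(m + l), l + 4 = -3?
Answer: -110412984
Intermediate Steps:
l = -7 (l = -4 - 3 = -7)
n(m) = 2*m*(-7 + m) (n(m) = (m + m)*(m - 7) = (2*m)*(-7 + m) = 2*m*(-7 + m))
(3478 - 16216)*(10800 + (n(10) - 101)*(-26*(-2))) = (3478 - 16216)*(10800 + (2*10*(-7 + 10) - 101)*(-26*(-2))) = -12738*(10800 + (2*10*3 - 101)*52) = -12738*(10800 + (60 - 101)*52) = -12738*(10800 - 41*52) = -12738*(10800 - 2132) = -12738*8668 = -110412984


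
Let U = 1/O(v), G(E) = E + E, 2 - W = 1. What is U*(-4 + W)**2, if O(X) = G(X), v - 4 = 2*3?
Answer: 9/20 ≈ 0.45000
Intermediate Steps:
W = 1 (W = 2 - 1*1 = 2 - 1 = 1)
G(E) = 2*E
v = 10 (v = 4 + 2*3 = 4 + 6 = 10)
O(X) = 2*X
U = 1/20 (U = 1/(2*10) = 1/20 ≈ 0.050000)
U*(-4 + W)**2 = (-4 + 1)**2/20 = (1/20)*(-3)**2 = (1/20)*9 = 9/20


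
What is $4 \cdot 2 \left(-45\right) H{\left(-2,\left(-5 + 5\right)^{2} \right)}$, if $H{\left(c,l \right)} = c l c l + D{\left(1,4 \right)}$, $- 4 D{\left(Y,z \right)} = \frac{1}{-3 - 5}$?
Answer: $- \frac{45}{4} \approx -11.25$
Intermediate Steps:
$D{\left(Y,z \right)} = \frac{1}{32}$ ($D{\left(Y,z \right)} = - \frac{1}{4 \left(-3 - 5\right)} = - \frac{1}{4 \left(-8\right)} = \left(- \frac{1}{4}\right) \left(- \frac{1}{8}\right) = \frac{1}{32}$)
$H{\left(c,l \right)} = \frac{1}{32} + c^{2} l^{2}$ ($H{\left(c,l \right)} = c l c l + \frac{1}{32} = l c^{2} l + \frac{1}{32} = c^{2} l^{2} + \frac{1}{32} = \frac{1}{32} + c^{2} l^{2}$)
$4 \cdot 2 \left(-45\right) H{\left(-2,\left(-5 + 5\right)^{2} \right)} = 4 \cdot 2 \left(-45\right) \left(\frac{1}{32} + \left(-2\right)^{2} \left(\left(-5 + 5\right)^{2}\right)^{2}\right) = 8 \left(-45\right) \left(\frac{1}{32} + 4 \left(0^{2}\right)^{2}\right) = - 360 \left(\frac{1}{32} + 4 \cdot 0^{2}\right) = - 360 \left(\frac{1}{32} + 4 \cdot 0\right) = - 360 \left(\frac{1}{32} + 0\right) = \left(-360\right) \frac{1}{32} = - \frac{45}{4}$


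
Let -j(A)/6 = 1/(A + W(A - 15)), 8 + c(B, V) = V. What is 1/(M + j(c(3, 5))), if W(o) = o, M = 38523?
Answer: 7/269663 ≈ 2.5958e-5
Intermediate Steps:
c(B, V) = -8 + V
j(A) = -6/(-15 + 2*A) (j(A) = -6/(A + (A - 15)) = -6/(A + (-15 + A)) = -6/(-15 + 2*A))
1/(M + j(c(3, 5))) = 1/(38523 - 6/(-15 + 2*(-8 + 5))) = 1/(38523 - 6/(-15 + 2*(-3))) = 1/(38523 - 6/(-15 - 6)) = 1/(38523 - 6/(-21)) = 1/(38523 - 6*(-1/21)) = 1/(38523 + 2/7) = 1/(269663/7) = 7/269663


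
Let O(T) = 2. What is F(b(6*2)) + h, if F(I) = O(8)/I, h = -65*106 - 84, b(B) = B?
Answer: -41843/6 ≈ -6973.8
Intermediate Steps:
h = -6974 (h = -6890 - 84 = -6974)
F(I) = 2/I
F(b(6*2)) + h = 2/((6*2)) - 6974 = 2/12 - 6974 = 2*(1/12) - 6974 = ⅙ - 6974 = -41843/6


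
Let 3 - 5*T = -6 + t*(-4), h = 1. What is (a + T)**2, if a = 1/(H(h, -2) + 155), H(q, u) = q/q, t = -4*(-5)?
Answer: 192904321/608400 ≈ 317.07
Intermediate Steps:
t = 20 (t = -1*(-20) = 20)
H(q, u) = 1
T = 89/5 (T = 3/5 - (-6 + 20*(-4))/5 = 3/5 - (-6 - 80)/5 = 3/5 - 1/5*(-86) = 3/5 + 86/5 = 89/5 ≈ 17.800)
a = 1/156 (a = 1/(1 + 155) = 1/156 ≈ 0.0064103)
(a + T)**2 = (1/156 + 89/5)**2 = (13889/780)**2 = 192904321/608400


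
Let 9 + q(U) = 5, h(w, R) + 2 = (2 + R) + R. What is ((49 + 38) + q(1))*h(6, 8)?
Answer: 1328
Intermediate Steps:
h(w, R) = 2*R (h(w, R) = -2 + ((2 + R) + R) = -2 + (2 + 2*R) = 2*R)
q(U) = -4 (q(U) = -9 + 5 = -4)
((49 + 38) + q(1))*h(6, 8) = ((49 + 38) - 4)*(2*8) = (87 - 4)*16 = 83*16 = 1328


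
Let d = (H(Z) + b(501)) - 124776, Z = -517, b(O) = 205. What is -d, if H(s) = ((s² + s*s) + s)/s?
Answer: 125604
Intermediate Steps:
H(s) = (s + 2*s²)/s (H(s) = ((s² + s²) + s)/s = (2*s² + s)/s = (s + 2*s²)/s)
d = -125604 (d = ((1 + 2*(-517)) + 205) - 124776 = ((1 - 1034) + 205) - 124776 = (-1033 + 205) - 124776 = -828 - 124776 = -125604)
-d = -1*(-125604) = 125604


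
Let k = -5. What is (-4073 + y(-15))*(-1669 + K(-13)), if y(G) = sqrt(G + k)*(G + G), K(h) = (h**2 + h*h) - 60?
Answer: 5665543 + 83460*I*sqrt(5) ≈ 5.6655e+6 + 1.8662e+5*I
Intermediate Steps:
K(h) = -60 + 2*h**2 (K(h) = (h**2 + h**2) - 60 = 2*h**2 - 60 = -60 + 2*h**2)
y(G) = 2*G*sqrt(-5 + G) (y(G) = sqrt(G - 5)*(G + G) = sqrt(-5 + G)*(2*G) = 2*G*sqrt(-5 + G))
(-4073 + y(-15))*(-1669 + K(-13)) = (-4073 + 2*(-15)*sqrt(-5 - 15))*(-1669 + (-60 + 2*(-13)**2)) = (-4073 + 2*(-15)*sqrt(-20))*(-1669 + (-60 + 2*169)) = (-4073 + 2*(-15)*(2*I*sqrt(5)))*(-1669 + (-60 + 338)) = (-4073 - 60*I*sqrt(5))*(-1669 + 278) = (-4073 - 60*I*sqrt(5))*(-1391) = 5665543 + 83460*I*sqrt(5)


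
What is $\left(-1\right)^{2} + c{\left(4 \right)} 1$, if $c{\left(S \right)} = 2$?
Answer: $3$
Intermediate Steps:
$\left(-1\right)^{2} + c{\left(4 \right)} 1 = \left(-1\right)^{2} + 2 \cdot 1 = 1 + 2 = 3$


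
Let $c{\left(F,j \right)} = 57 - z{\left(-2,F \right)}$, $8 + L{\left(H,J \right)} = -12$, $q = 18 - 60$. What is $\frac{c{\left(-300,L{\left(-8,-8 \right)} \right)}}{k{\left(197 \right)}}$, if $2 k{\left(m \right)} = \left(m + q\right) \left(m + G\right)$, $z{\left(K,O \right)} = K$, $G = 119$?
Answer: $\frac{59}{24490} \approx 0.0024091$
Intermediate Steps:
$q = -42$ ($q = 18 - 60 = -42$)
$k{\left(m \right)} = \frac{\left(-42 + m\right) \left(119 + m\right)}{2}$ ($k{\left(m \right)} = \frac{\left(m - 42\right) \left(m + 119\right)}{2} = \frac{\left(-42 + m\right) \left(119 + m\right)}{2}$)
$L{\left(H,J \right)} = -20$ ($L{\left(H,J \right)} = -8 - 12 = -20$)
$c{\left(F,j \right)} = 59$ ($c{\left(F,j \right)} = 57 - -2 = 57 + 2 = 59$)
$\frac{c{\left(-300,L{\left(-8,-8 \right)} \right)}}{k{\left(197 \right)}} = \frac{59}{-2499 + \frac{197^{2}}{2} + \frac{77}{2} \cdot 197} = \frac{59}{-2499 + \frac{1}{2} \cdot 38809 + \frac{15169}{2}} = \frac{59}{-2499 + \frac{38809}{2} + \frac{15169}{2}} = \frac{59}{24490}$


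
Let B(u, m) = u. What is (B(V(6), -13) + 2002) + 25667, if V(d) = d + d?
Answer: 27681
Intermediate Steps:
V(d) = 2*d
(B(V(6), -13) + 2002) + 25667 = (2*6 + 2002) + 25667 = (12 + 2002) + 25667 = 2014 + 25667 = 27681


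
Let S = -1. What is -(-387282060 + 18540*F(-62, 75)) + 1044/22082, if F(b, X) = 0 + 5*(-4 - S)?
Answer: 4279051727082/11041 ≈ 3.8756e+8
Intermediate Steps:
F(b, X) = -15 (F(b, X) = 0 + 5*(-4 - 1*(-1)) = 0 + 5*(-4 + 1) = 0 + 5*(-3) = 0 - 15 = -15)
-(-387282060 + 18540*F(-62, 75)) + 1044/22082 = -18540/(1/(-20889 - 15)) + 1044/22082 = -18540/(1/(-20904)) + 1044*(1/22082) = -18540/(-1/20904) + 522/11041 = -18540*(-20904) + 522/11041 = 387560160 + 522/11041 = 4279051727082/11041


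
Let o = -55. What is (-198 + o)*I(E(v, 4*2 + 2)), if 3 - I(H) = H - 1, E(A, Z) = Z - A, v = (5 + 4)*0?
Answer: 1518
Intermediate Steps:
v = 0 (v = 9*0 = 0)
I(H) = 4 - H (I(H) = 3 - (H - 1) = 3 - (-1 + H) = 3 + (1 - H) = 4 - H)
(-198 + o)*I(E(v, 4*2 + 2)) = (-198 - 55)*(4 - ((4*2 + 2) - 1*0)) = -253*(4 - ((8 + 2) + 0)) = -253*(4 - (10 + 0)) = -253*(4 - 1*10) = -253*(4 - 10) = -253*(-6) = 1518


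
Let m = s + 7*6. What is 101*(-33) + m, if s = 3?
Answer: -3288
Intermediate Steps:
m = 45 (m = 3 + 7*6 = 3 + 42 = 45)
101*(-33) + m = 101*(-33) + 45 = -3333 + 45 = -3288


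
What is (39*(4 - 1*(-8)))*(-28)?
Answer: -13104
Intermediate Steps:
(39*(4 - 1*(-8)))*(-28) = (39*(4 + 8))*(-28) = (39*12)*(-28) = 468*(-28) = -13104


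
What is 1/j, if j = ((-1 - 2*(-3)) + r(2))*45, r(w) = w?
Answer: 1/315 ≈ 0.0031746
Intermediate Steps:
j = 315 (j = ((-1 - 2*(-3)) + 2)*45 = ((-1 + 6) + 2)*45 = (5 + 2)*45 = 7*45 = 315)
1/j = 1/315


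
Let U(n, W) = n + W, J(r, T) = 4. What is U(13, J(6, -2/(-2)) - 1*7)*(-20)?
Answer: -200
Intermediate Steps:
U(n, W) = W + n
U(13, J(6, -2/(-2)) - 1*7)*(-20) = ((4 - 1*7) + 13)*(-20) = ((4 - 7) + 13)*(-20) = (-3 + 13)*(-20) = 10*(-20) = -200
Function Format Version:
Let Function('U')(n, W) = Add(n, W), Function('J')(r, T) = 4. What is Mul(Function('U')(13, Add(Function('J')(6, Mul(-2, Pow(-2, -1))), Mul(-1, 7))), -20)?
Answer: -200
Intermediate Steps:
Function('U')(n, W) = Add(W, n)
Mul(Function('U')(13, Add(Function('J')(6, Mul(-2, Pow(-2, -1))), Mul(-1, 7))), -20) = Mul(Add(Add(4, Mul(-1, 7)), 13), -20) = Mul(Add(Add(4, -7), 13), -20) = Mul(Add(-3, 13), -20) = Mul(10, -20) = -200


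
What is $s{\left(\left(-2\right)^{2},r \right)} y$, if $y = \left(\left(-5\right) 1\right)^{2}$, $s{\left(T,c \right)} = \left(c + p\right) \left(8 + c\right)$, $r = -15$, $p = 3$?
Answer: $2100$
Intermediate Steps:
$s{\left(T,c \right)} = \left(3 + c\right) \left(8 + c\right)$ ($s{\left(T,c \right)} = \left(c + 3\right) \left(8 + c\right) = \left(3 + c\right) \left(8 + c\right)$)
$y = 25$ ($y = \left(-5\right)^{2} = 25$)
$s{\left(\left(-2\right)^{2},r \right)} y = \left(24 + \left(-15\right)^{2} + 11 \left(-15\right)\right) 25 = \left(24 + 225 - 165\right) 25 = 84 \cdot 25 = 2100$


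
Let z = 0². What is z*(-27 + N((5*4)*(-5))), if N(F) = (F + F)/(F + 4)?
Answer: 0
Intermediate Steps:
z = 0
N(F) = 2*F/(4 + F) (N(F) = (2*F)/(4 + F) = 2*F/(4 + F))
z*(-27 + N((5*4)*(-5))) = 0*(-27 + 2*((5*4)*(-5))/(4 + (5*4)*(-5))) = 0*(-27 + 2*(20*(-5))/(4 + 20*(-5))) = 0*(-27 + 2*(-100)/(4 - 100)) = 0*(-27 + 2*(-100)/(-96)) = 0*(-27 + 2*(-100)*(-1/96)) = 0*(-27 + 25/12) = 0*(-299/12) = 0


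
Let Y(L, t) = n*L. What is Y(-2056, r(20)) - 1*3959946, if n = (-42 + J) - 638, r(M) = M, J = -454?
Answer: -1628442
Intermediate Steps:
n = -1134 (n = (-42 - 454) - 638 = -496 - 638 = -1134)
Y(L, t) = -1134*L
Y(-2056, r(20)) - 1*3959946 = -1134*(-2056) - 1*3959946 = 2331504 - 3959946 = -1628442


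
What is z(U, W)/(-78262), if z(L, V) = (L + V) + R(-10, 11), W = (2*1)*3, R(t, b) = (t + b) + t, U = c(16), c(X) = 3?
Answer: 0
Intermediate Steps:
U = 3
R(t, b) = b + 2*t (R(t, b) = (b + t) + t = b + 2*t)
W = 6 (W = 2*3 = 6)
z(L, V) = -9 + L + V (z(L, V) = (L + V) + (11 + 2*(-10)) = (L + V) + (11 - 20) = (L + V) - 9 = -9 + L + V)
z(U, W)/(-78262) = (-9 + 3 + 6)/(-78262) = 0*(-1/78262) = 0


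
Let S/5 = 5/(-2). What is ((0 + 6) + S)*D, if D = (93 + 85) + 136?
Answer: -2041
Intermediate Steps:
S = -25/2 (S = 5*(5/(-2)) = 5*(5*(-1/2)) = 5*(-5/2) = -25/2 ≈ -12.500)
D = 314 (D = 178 + 136 = 314)
((0 + 6) + S)*D = ((0 + 6) - 25/2)*314 = (6 - 25/2)*314 = -13/2*314 = -2041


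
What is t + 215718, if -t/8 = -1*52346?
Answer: 634486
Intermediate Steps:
t = 418768 (t = -(-8)*52346 = -8*(-52346) = 418768)
t + 215718 = 418768 + 215718 = 634486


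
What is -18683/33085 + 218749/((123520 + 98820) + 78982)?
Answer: 1607711739/9969238370 ≈ 0.16127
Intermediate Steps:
-18683/33085 + 218749/((123520 + 98820) + 78982) = -18683*1/33085 + 218749/(222340 + 78982) = -18683/33085 + 218749/301322 = 1607711739/9969238370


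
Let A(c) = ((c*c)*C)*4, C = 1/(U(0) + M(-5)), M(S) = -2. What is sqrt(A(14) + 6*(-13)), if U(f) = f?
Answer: I*sqrt(470) ≈ 21.679*I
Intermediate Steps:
C = -1/2 (C = 1/(0 - 2) = 1/(-2) = -1/2 ≈ -0.50000)
A(c) = -2*c**2 (A(c) = ((c*c)*(-1/2))*4 = (c**2*(-1/2))*4 = -c**2/2*4 = -2*c**2)
sqrt(A(14) + 6*(-13)) = sqrt(-2*14**2 + 6*(-13)) = sqrt(-2*196 - 78) = sqrt(-392 - 78) = sqrt(-470) = I*sqrt(470)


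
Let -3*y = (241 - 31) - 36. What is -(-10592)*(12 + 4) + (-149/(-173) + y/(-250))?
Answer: 3664855642/21625 ≈ 1.6947e+5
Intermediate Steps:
y = -58 (y = -((241 - 31) - 36)/3 = -(210 - 36)/3 = -⅓*174 = -58)
-(-10592)*(12 + 4) + (-149/(-173) + y/(-250)) = -(-10592)*(12 + 4) + (-149/(-173) - 58/(-250)) = -(-10592)*16 + (-149*(-1/173) - 58*(-1/250)) = -662*(-256) + (149/173 + 29/125) = 169472 + 23642/21625 = 3664855642/21625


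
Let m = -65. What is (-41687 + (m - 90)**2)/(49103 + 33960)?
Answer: -17662/83063 ≈ -0.21263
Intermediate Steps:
(-41687 + (m - 90)**2)/(49103 + 33960) = (-41687 + (-65 - 90)**2)/(49103 + 33960) = (-41687 + (-155)**2)/83063 = (-41687 + 24025)*(1/83063) = -17662*1/83063 = -17662/83063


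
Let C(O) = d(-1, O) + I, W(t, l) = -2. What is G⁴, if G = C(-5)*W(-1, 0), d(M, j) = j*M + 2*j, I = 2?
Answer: 1296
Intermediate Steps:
d(M, j) = 2*j + M*j (d(M, j) = M*j + 2*j = 2*j + M*j)
C(O) = 2 + O (C(O) = O*(2 - 1) + 2 = O*1 + 2 = O + 2 = 2 + O)
G = 6 (G = (2 - 5)*(-2) = -3*(-2) = 6)
G⁴ = 6⁴ = 1296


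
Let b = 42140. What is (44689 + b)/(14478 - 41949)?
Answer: -28943/9157 ≈ -3.1608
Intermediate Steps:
(44689 + b)/(14478 - 41949) = (44689 + 42140)/(14478 - 41949) = 86829/(-27471) = 86829*(-1/27471) = -28943/9157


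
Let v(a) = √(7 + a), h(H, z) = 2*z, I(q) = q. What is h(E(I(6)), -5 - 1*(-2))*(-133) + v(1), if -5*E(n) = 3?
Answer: 798 + 2*√2 ≈ 800.83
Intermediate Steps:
E(n) = -⅗ (E(n) = -⅕*3 = -⅗)
h(E(I(6)), -5 - 1*(-2))*(-133) + v(1) = (2*(-5 - 1*(-2)))*(-133) + √(7 + 1) = (2*(-5 + 2))*(-133) + √8 = (2*(-3))*(-133) + 2*√2 = -6*(-133) + 2*√2 = 798 + 2*√2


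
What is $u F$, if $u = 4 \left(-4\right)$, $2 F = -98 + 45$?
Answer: $424$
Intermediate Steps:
$F = - \frac{53}{2}$ ($F = \frac{-98 + 45}{2} = \frac{1}{2} \left(-53\right) = - \frac{53}{2} \approx -26.5$)
$u = -16$
$u F = \left(-16\right) \left(- \frac{53}{2}\right) = 424$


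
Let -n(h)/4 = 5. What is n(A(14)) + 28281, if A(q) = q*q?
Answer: 28261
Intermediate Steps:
A(q) = q²
n(h) = -20 (n(h) = -4*5 = -20)
n(A(14)) + 28281 = -20 + 28281 = 28261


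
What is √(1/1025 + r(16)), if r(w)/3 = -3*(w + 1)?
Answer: 2*I*√1607446/205 ≈ 12.369*I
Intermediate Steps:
r(w) = -9 - 9*w (r(w) = 3*(-3*(w + 1)) = 3*(-3*(1 + w)) = 3*(-3 - 3*w) = -9 - 9*w)
√(1/1025 + r(16)) = √(1/1025 + (-9 - 9*16)) = √(1/1025 + (-9 - 144)) = √(1/1025 - 153) = √(-156824/1025) = 2*I*√1607446/205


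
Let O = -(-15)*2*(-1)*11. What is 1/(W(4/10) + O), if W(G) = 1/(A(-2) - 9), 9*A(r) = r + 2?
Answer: -9/2971 ≈ -0.0030293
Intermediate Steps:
A(r) = 2/9 + r/9 (A(r) = (r + 2)/9 = (2 + r)/9 = 2/9 + r/9)
W(G) = -1/9 (W(G) = 1/((2/9 + (1/9)*(-2)) - 9) = 1/((2/9 - 2/9) - 9) = 1/(0 - 9) = 1/(-9) = -1/9)
O = -330 (O = -(-15)*(-2)*11 = -3*10*11 = -30*11 = -330)
1/(W(4/10) + O) = 1/(-1/9 - 330) = 1/(-2971/9) = -9/2971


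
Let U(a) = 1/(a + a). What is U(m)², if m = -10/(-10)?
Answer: ¼ ≈ 0.25000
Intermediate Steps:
m = 1 (m = -10*(-⅒) = 1)
U(a) = 1/(2*a)
U(m)² = ((½)/1)² = ((½)*1)² = (½)² = ¼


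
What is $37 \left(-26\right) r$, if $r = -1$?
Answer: $962$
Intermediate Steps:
$37 \left(-26\right) r = 37 \left(-26\right) \left(-1\right) = \left(-962\right) \left(-1\right) = 962$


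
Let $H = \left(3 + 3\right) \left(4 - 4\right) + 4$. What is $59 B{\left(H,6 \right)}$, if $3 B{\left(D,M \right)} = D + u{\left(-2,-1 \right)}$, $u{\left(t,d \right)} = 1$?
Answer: $\frac{295}{3} \approx 98.333$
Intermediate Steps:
$H = 4$ ($H = 6 \cdot 0 + 4 = 0 + 4 = 4$)
$B{\left(D,M \right)} = \frac{1}{3} + \frac{D}{3}$ ($B{\left(D,M \right)} = \frac{D + 1}{3} = \frac{1 + D}{3} = \frac{1}{3} + \frac{D}{3}$)
$59 B{\left(H,6 \right)} = 59 \left(\frac{1}{3} + \frac{1}{3} \cdot 4\right) = 59 \left(\frac{1}{3} + \frac{4}{3}\right) = 59 \cdot \frac{5}{3} = \frac{295}{3}$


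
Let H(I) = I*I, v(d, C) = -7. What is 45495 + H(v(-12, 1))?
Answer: 45544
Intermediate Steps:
H(I) = I**2
45495 + H(v(-12, 1)) = 45495 + (-7)**2 = 45495 + 49 = 45544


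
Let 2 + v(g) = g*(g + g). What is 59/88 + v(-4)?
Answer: 2699/88 ≈ 30.670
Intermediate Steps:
v(g) = -2 + 2*g**2 (v(g) = -2 + g*(g + g) = -2 + g*(2*g) = -2 + 2*g**2)
59/88 + v(-4) = 59/88 + (-2 + 2*(-4)**2) = (1/88)*59 + (-2 + 2*16) = 59/88 + (-2 + 32) = 59/88 + 30 = 2699/88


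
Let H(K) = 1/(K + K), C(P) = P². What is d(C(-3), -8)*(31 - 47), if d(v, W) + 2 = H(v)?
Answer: 280/9 ≈ 31.111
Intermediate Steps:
H(K) = 1/(2*K)
d(v, W) = -2 + 1/(2*v)
d(C(-3), -8)*(31 - 47) = (-2 + 1/(2*((-3)²)))*(31 - 47) = (-2 + (½)/9)*(-16) = (-2 + (½)*(⅑))*(-16) = (-2 + 1/18)*(-16) = -35/18*(-16) = 280/9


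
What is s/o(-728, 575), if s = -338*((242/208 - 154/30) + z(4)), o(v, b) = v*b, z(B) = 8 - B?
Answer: 47/1932000 ≈ 2.4327e-5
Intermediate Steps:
o(v, b) = b*v
s = -611/60 (s = -338*((242/208 - 154/30) + (8 - 1*4)) = -338*((242*(1/208) - 154*1/30) + (8 - 4)) = -338*((121/104 - 77/15) + 4) = -338*(-6193/1560 + 4) = -338*47/1560 = -611/60 ≈ -10.183)
s/o(-728, 575) = -611/(60*(575*(-728))) = -611/60/(-418600) = -611/60*(-1/418600) = 47/1932000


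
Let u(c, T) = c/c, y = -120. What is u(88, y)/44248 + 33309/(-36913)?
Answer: -1473819719/1633326424 ≈ -0.90234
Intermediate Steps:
u(c, T) = 1
u(88, y)/44248 + 33309/(-36913) = 1/44248 + 33309/(-36913) = 1*(1/44248) + 33309*(-1/36913) = 1/44248 - 33309/36913 = -1473819719/1633326424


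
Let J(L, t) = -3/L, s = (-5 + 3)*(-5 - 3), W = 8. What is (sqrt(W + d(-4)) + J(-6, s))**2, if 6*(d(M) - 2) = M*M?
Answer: 155/12 + sqrt(114)/3 ≈ 16.476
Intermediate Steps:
d(M) = 2 + M**2/6 (d(M) = 2 + (M*M)/6 = 2 + M**2/6)
s = 16 (s = -2*(-8) = 16)
(sqrt(W + d(-4)) + J(-6, s))**2 = (sqrt(8 + (2 + (1/6)*(-4)**2)) - 3/(-6))**2 = (sqrt(8 + (2 + (1/6)*16)) - 3*(-1/6))**2 = (sqrt(8 + (2 + 8/3)) + 1/2)**2 = (sqrt(8 + 14/3) + 1/2)**2 = (sqrt(38/3) + 1/2)**2 = (sqrt(114)/3 + 1/2)**2 = (1/2 + sqrt(114)/3)**2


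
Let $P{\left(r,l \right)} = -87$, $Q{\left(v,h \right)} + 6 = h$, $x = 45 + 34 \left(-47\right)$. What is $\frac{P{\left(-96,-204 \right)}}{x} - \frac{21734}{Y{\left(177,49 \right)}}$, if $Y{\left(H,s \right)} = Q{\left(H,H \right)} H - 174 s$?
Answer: $- \frac{31861435}{33763773} \approx -0.94366$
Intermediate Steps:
$x = -1553$ ($x = 45 - 1598 = -1553$)
$Q{\left(v,h \right)} = -6 + h$
$Y{\left(H,s \right)} = - 174 s + H \left(-6 + H\right)$ ($Y{\left(H,s \right)} = \left(-6 + H\right) H - 174 s = H \left(-6 + H\right) - 174 s = - 174 s + H \left(-6 + H\right)$)
$\frac{P{\left(-96,-204 \right)}}{x} - \frac{21734}{Y{\left(177,49 \right)}} = - \frac{87}{-1553} - \frac{21734}{\left(-174\right) 49 + 177 \left(-6 + 177\right)} = \left(-87\right) \left(- \frac{1}{1553}\right) - \frac{21734}{-8526 + 177 \cdot 171} = \frac{87}{1553} - \frac{21734}{-8526 + 30267} = \frac{87}{1553} - \frac{21734}{21741} = - \frac{31861435}{33763773}$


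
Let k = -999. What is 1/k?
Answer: -1/999 ≈ -0.0010010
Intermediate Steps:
1/k = 1/(-999) = -1/999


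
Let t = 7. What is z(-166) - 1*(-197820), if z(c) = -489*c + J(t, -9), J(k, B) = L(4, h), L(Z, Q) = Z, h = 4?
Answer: 278998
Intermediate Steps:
J(k, B) = 4
z(c) = 4 - 489*c (z(c) = -489*c + 4 = 4 - 489*c)
z(-166) - 1*(-197820) = (4 - 489*(-166)) - 1*(-197820) = (4 + 81174) + 197820 = 81178 + 197820 = 278998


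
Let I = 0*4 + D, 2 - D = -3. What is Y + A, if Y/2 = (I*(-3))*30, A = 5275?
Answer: 4375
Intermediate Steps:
D = 5 (D = 2 - 1*(-3) = 2 + 3 = 5)
I = 5 (I = 0*4 + 5 = 0 + 5 = 5)
Y = -900 (Y = 2*((5*(-3))*30) = 2*(-15*30) = 2*(-450) = -900)
Y + A = -900 + 5275 = 4375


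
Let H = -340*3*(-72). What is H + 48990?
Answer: 122430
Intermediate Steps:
H = 73440 (H = -17*60*(-72) = -1020*(-72) = 73440)
H + 48990 = 73440 + 48990 = 122430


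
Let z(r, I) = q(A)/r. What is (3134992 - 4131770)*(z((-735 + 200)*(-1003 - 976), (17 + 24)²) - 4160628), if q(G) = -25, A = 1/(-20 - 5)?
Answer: 878186796854015642/211753 ≈ 4.1472e+12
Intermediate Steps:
A = -1/25 (A = 1/(-25) = -1/25 ≈ -0.040000)
z(r, I) = -25/r
(3134992 - 4131770)*(z((-735 + 200)*(-1003 - 976), (17 + 24)²) - 4160628) = (3134992 - 4131770)*(-25*1/((-1003 - 976)*(-735 + 200)) - 4160628) = -996778*(-25/((-535*(-1979))) - 4160628) = -996778*(-25/1058765 - 4160628) = -996778*(-25*1/1058765 - 4160628) = -996778*(-5/211753 - 4160628) = -996778*(-881025460889/211753) = 878186796854015642/211753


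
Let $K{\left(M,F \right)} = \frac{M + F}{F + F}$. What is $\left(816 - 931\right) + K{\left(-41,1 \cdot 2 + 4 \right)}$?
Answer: $- \frac{1415}{12} \approx -117.92$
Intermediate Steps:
$K{\left(M,F \right)} = \frac{F + M}{2 F}$
$\left(816 - 931\right) + K{\left(-41,1 \cdot 2 + 4 \right)} = \left(816 - 931\right) + \frac{\left(1 \cdot 2 + 4\right) - 41}{2 \left(1 \cdot 2 + 4\right)} = -115 + \frac{\left(2 + 4\right) - 41}{2 \left(2 + 4\right)} = -115 + \frac{6 - 41}{2 \cdot 6} = -115 + \frac{1}{2} \cdot \frac{1}{6} \left(-35\right) = -115 - \frac{35}{12} = - \frac{1415}{12}$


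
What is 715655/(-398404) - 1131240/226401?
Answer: -204238516205/30066354668 ≈ -6.7929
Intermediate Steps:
715655/(-398404) - 1131240/226401 = 715655*(-1/398404) - 1131240*1/226401 = -715655/398404 - 377080/75467 = -204238516205/30066354668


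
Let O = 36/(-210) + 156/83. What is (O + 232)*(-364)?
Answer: -35303944/415 ≈ -85070.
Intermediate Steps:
O = 4962/2905 (O = 36*(-1/210) + 156*(1/83) = -6/35 + 156/83 = 4962/2905 ≈ 1.7081)
(O + 232)*(-364) = (4962/2905 + 232)*(-364) = (678922/2905)*(-364) = -35303944/415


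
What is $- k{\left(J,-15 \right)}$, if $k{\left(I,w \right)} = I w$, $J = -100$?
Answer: $-1500$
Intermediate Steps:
$- k{\left(J,-15 \right)} = - \left(-100\right) \left(-15\right) = \left(-1\right) 1500 = -1500$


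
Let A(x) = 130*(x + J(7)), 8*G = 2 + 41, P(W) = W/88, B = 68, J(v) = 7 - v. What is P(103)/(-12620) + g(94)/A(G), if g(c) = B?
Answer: 60356887/620803040 ≈ 0.097224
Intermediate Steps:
P(W) = W/88 (P(W) = W*(1/88) = W/88)
g(c) = 68
G = 43/8 (G = (2 + 41)/8 = (1/8)*43 = 43/8 ≈ 5.3750)
A(x) = 130*x (A(x) = 130*(x + (7 - 1*7)) = 130*(x + (7 - 7)) = 130*(x + 0) = 130*x)
P(103)/(-12620) + g(94)/A(G) = ((1/88)*103)/(-12620) + 68/((130*(43/8))) = (103/88)*(-1/12620) + 68/(2795/4) = -103/1110560 + 68*(4/2795) = -103/1110560 + 272/2795 = 60356887/620803040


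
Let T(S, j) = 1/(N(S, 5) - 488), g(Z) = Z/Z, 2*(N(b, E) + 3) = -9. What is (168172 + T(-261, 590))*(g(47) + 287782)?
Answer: 47961468716350/991 ≈ 4.8397e+10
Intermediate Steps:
N(b, E) = -15/2 (N(b, E) = -3 + (½)*(-9) = -3 - 9/2 = -15/2)
g(Z) = 1
T(S, j) = -2/991 (T(S, j) = 1/(-15/2 - 488) = 1/(-991/2) = -2/991)
(168172 + T(-261, 590))*(g(47) + 287782) = (168172 - 2/991)*(1 + 287782) = (166658450/991)*287783 = 47961468716350/991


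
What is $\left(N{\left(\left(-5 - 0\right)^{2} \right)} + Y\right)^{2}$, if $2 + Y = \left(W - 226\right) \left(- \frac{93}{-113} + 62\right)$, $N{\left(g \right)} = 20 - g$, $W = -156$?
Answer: $\frac{7358247586881}{12769} \approx 5.7626 \cdot 10^{8}$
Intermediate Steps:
$Y = - \frac{2712044}{113}$ ($Y = -2 + \left(-156 - 226\right) \left(- \frac{93}{-113} + 62\right) = -2 - 382 \left(\left(-93\right) \left(- \frac{1}{113}\right) + 62\right) = -2 - 382 \left(\frac{93}{113} + 62\right) = -2 - \frac{2711818}{113} = - \frac{2712044}{113} \approx -24000.0$)
$\left(N{\left(\left(-5 - 0\right)^{2} \right)} + Y\right)^{2} = \left(\left(20 - \left(-5 - 0\right)^{2}\right) - \frac{2712044}{113}\right)^{2} = \left(\left(20 - \left(-5 + \left(-4 + 4\right)\right)^{2}\right) - \frac{2712044}{113}\right)^{2} = \left(\left(20 - \left(-5 + 0\right)^{2}\right) - \frac{2712044}{113}\right)^{2} = \left(\left(20 - \left(-5\right)^{2}\right) - \frac{2712044}{113}\right)^{2} = \left(\left(20 - 25\right) - \frac{2712044}{113}\right)^{2} = \left(-5 - \frac{2712044}{113}\right)^{2} = \left(- \frac{2712609}{113}\right)^{2} = \frac{7358247586881}{12769}$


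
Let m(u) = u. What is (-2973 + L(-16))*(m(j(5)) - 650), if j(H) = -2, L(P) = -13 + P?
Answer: 1957304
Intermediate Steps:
(-2973 + L(-16))*(m(j(5)) - 650) = (-2973 + (-13 - 16))*(-2 - 650) = (-2973 - 29)*(-652) = -3002*(-652) = 1957304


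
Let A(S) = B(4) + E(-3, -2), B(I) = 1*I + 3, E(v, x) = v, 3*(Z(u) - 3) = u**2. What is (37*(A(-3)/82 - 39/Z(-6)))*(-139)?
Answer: 2689789/205 ≈ 13121.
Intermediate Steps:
Z(u) = 3 + u**2/3
B(I) = 3 + I (B(I) = I + 3 = 3 + I)
A(S) = 4 (A(S) = (3 + 4) - 3 = 7 - 3 = 4)
(37*(A(-3)/82 - 39/Z(-6)))*(-139) = (37*(4/82 - 39/(3 + (1/3)*(-6)**2)))*(-139) = (37*(4*(1/82) - 39/(3 + (1/3)*36)))*(-139) = (37*(2/41 - 39/(3 + 12)))*(-139) = (37*(2/41 - 39/15))*(-139) = (37*(2/41 - 39*1/15))*(-139) = (37*(2/41 - 13/5))*(-139) = (37*(-523/205))*(-139) = -19351/205*(-139) = 2689789/205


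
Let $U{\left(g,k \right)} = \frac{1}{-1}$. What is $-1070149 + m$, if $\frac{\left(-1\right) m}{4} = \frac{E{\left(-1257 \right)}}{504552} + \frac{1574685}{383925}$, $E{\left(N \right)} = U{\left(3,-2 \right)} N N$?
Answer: $- \frac{1151663610174881}{1076167370} \approx -1.0702 \cdot 10^{6}$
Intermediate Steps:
$U{\left(g,k \right)} = -1$
$E{\left(N \right)} = - N^{2}$ ($E{\left(N \right)} = - N N = - N^{2}$)
$m = - \frac{4175336751}{1076167370}$ ($m = - 4 \left(\frac{\left(-1\right) \left(-1257\right)^{2}}{504552} + \frac{1574685}{383925}\right) = - 4 \left(\left(-1\right) 1580049 \cdot \frac{1}{504552} + 1574685 \cdot \frac{1}{383925}\right) = - 4 \left(\left(-1580049\right) \frac{1}{504552} + \frac{104979}{25595}\right) = - 4 \left(- \frac{526683}{168184} + \frac{104979}{25595}\right) = \left(-4\right) \frac{4175336751}{4304669480} = - \frac{4175336751}{1076167370} \approx -3.8798$)
$-1070149 + m = -1070149 - \frac{4175336751}{1076167370} = - \frac{1151663610174881}{1076167370}$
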